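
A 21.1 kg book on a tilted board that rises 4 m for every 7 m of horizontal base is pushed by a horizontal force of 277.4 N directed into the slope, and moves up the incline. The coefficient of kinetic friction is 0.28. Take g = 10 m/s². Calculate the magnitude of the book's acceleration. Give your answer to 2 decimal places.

2.20 m/s²

The horizontal push has components F cos 29.74° = 277.4 × 0.8682 = 240.839 N up the incline and F sin 29.74° = 277.4 × 0.4961 = 137.618 N pressing into the surface.
The normal force is therefore N = mg cos 29.74° + F sin 29.74° = 183.190 + 137.618 = 320.808 N, and kinetic friction down the slope is μN = 0.28 × 320.808 = 89.826 N.
Along the incline: F cos 29.74° − mg sin 29.74° − μN = ma, so 240.839 − 104.677 − 89.826 = 21.1 a, giving a = 2.1960 m/s².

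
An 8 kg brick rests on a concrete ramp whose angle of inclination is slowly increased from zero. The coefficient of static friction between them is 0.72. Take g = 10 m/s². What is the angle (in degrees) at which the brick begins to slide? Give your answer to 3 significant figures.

35.8°

At the threshold of sliding, static friction is at its maximum μ_s N and exactly balances the weight component along the incline: mg sin θ = μ_s mg cos θ.
Hence tan θ = μ_s = 0.72, so θ = arctan(0.72) = 35.7539°.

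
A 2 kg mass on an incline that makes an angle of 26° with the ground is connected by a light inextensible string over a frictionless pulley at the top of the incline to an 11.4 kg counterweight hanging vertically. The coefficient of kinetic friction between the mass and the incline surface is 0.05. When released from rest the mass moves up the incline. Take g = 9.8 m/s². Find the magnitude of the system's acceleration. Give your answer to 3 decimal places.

7.630 m/s²

For the mass on the incline: the weight component along the slope is m₁g sin 26° = 2 × 9.8 × 0.4384 = 8.593 N and the normal force is N = m₁g cos 26° = 17.616 N.
Kinetic friction opposes the mass's motion up the incline: f = μN = 0.05 × 17.616 = 0.881 N acting down the slope.
Newton's second law for the mass (up-slope positive): T − 8.593 − 0.881 = 2 a. For the hanging counterweight (downward positive): 11.4 × 9.8 − T = 11.4 a.
Adding the two equations eliminates T: 102.246 = 13.4 a, so a = 7.6303 m/s².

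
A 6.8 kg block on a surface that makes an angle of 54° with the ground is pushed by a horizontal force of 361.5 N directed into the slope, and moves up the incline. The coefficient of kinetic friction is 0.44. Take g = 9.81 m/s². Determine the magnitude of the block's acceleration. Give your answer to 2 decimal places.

1.85 m/s²

The horizontal push has components F cos 54° = 361.5 × 0.5878 = 212.490 N up the incline and F sin 54° = 361.5 × 0.8090 = 292.454 N pressing into the surface.
The normal force is therefore N = mg cos 54° + F sin 54° = 39.211 + 292.454 = 331.665 N, and kinetic friction down the slope is μN = 0.44 × 331.665 = 145.933 N.
Along the incline: F cos 54° − mg sin 54° − μN = ma, so 212.490 − 53.967 − 145.933 = 6.8 a, giving a = 1.8515 m/s².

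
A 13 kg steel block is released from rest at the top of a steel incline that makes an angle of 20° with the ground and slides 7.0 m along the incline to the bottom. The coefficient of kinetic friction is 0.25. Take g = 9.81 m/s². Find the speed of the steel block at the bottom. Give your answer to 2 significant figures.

The weight component along the incline is mg sin 20° = 43.618 N and the normal force is N = mg cos 20° = 119.839 N.
Friction up the slope is f = μN = 0.25 × 119.839 = 29.960 N, so the net downslope force is 43.618 − 29.960 = 13.658 N and a = 13.658 / 13 = 1.0506 m/s².
Starting from rest over a distance of 7.0 m, v² = 2aL = 2 × 1.0506 × 7.0 = 14.7084, so v = 3.8352 m/s.

3.8 m/s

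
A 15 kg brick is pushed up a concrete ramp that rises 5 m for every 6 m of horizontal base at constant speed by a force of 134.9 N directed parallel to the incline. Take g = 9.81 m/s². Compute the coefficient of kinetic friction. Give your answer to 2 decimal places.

0.36

At constant speed ΣF = 0 along the incline. The applied 134.9 N acts up the slope; the weight component mg sin 39.81° = 94.203 N and kinetic friction μN both act down the slope.
So 134.9 = 94.203 + μ × 113.044, giving μ = (134.9 − 94.203) / 113.044 = 0.3600.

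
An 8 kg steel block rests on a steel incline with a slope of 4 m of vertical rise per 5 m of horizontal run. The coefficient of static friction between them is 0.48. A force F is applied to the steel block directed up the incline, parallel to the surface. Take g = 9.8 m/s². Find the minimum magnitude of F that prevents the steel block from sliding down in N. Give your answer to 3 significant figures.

19.6 N

The normal force is N = mg cos 38.66° = 61.220 N. With F at its minimum the steel block is on the verge of sliding down, so static friction is at its maximum μ_s N = 0.48 × 61.220 = 29.386 N and acts up the slope.
Equilibrium along the incline: F + μ_s N = mg sin 38.66°, so F = 48.976 − 29.386 = 19.590 N.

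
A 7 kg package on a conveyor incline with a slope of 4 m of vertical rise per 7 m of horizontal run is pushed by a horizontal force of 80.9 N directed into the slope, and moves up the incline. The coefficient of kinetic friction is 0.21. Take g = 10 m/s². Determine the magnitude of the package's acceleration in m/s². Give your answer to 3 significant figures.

2.05 m/s²

The horizontal push has components F cos 29.74° = 80.9 × 0.8682 = 70.237 N up the incline and F sin 29.74° = 80.9 × 0.4961 = 40.134 N pressing into the surface.
The normal force is therefore N = mg cos 29.74° + F sin 29.74° = 60.774 + 40.134 = 100.908 N, and kinetic friction down the slope is μN = 0.21 × 100.908 = 21.191 N.
Along the incline: F cos 29.74° − mg sin 29.74° − μN = ma, so 70.237 − 34.727 − 21.191 = 7 a, giving a = 2.0456 m/s².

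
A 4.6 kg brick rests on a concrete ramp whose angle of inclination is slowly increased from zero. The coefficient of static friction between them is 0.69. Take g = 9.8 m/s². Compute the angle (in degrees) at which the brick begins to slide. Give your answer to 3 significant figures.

34.6°

At the threshold of sliding, static friction is at its maximum μ_s N and exactly balances the weight component along the incline: mg sin θ = μ_s mg cos θ.
Hence tan θ = μ_s = 0.69, so θ = arctan(0.69) = 34.6057°.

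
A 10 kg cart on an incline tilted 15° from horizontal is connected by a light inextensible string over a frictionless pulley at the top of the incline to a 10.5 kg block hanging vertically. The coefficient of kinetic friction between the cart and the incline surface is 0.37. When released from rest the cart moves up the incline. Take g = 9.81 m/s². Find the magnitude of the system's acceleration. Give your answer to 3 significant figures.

2.08 m/s²

For the cart on the incline: the weight component along the slope is m₁g sin 15° = 10 × 9.81 × 0.2588 = 25.388 N and the normal force is N = m₁g cos 15° = 94.757 N.
Kinetic friction opposes the cart's motion up the incline: f = μN = 0.37 × 94.757 = 35.060 N acting down the slope.
Newton's second law for the cart (up-slope positive): T − 25.388 − 35.060 = 10 a. For the hanging block (downward positive): 10.5 × 9.81 − T = 10.5 a.
Adding the two equations eliminates T: 42.557 = 20.5 a, so a = 2.0760 m/s².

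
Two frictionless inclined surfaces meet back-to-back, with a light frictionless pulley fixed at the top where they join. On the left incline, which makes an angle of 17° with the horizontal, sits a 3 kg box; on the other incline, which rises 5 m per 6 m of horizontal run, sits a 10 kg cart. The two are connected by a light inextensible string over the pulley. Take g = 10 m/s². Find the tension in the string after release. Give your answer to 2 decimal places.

21.52 N

Resolve each weight along its own incline: the 3 kg mass has component 3 × 10 × sin 17° = 8.771 N down its slope, and the 10 kg mass has 10 × 10 × sin 39.81° = 64.018 N down its slope.
The 10 kg side's 64.018 N exceeds the other side's 8.771 N, so that mass slides down and the 3 kg mass slides up. Taking that direction as positive, Newton's second law for the whole system gives 64.018 − 8.771 = (3 + 10) a, so a = 55.247 / 13 = 4.2498 m/s².
For the 3 kg mass (up-slope positive): T − 8.771 = 3 × 4.2498, so T = 21.520 N.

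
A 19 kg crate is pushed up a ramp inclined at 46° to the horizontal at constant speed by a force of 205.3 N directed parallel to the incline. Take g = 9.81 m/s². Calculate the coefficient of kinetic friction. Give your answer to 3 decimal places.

At constant speed ΣF = 0 along the incline. The applied 205.3 N acts up the slope; the weight component mg sin 46° = 134.078 N and kinetic friction μN both act down the slope.
So 205.3 = 134.078 + μ × 129.477, giving μ = (205.3 − 134.078) / 129.477 = 0.5501.

0.550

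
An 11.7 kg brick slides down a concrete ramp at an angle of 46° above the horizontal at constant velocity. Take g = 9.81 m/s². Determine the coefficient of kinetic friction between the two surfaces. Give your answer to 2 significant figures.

1.0

At constant velocity the net force along the incline is zero: mg sin 46° = μ mg cos 46°.
So μ = tan 46° = 0.7193 / 0.6947 = 1.0354.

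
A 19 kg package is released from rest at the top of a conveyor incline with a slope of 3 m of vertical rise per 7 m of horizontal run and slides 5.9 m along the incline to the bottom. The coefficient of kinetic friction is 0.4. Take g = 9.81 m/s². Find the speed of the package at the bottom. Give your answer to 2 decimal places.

1.74 m/s

The weight component along the incline is mg sin 23.20° = 73.423 N and the normal force is N = mg cos 23.20° = 171.319 N.
Friction up the slope is f = μN = 0.4 × 171.319 = 68.528 N, so the net downslope force is 73.423 − 68.528 = 4.895 N and a = 4.895 / 19 = 0.2576 m/s².
Starting from rest over a distance of 5.9 m, v² = 2aL = 2 × 0.2576 × 5.9 = 3.0397, so v = 1.7435 m/s.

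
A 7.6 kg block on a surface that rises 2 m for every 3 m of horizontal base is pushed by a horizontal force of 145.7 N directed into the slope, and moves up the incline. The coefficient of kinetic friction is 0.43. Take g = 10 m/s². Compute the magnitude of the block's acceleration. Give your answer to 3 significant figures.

The horizontal push has components F cos 33.69° = 145.7 × 0.8321 = 121.237 N up the incline and F sin 33.69° = 145.7 × 0.5547 = 80.820 N pressing into the surface.
The normal force is therefore N = mg cos 33.69° + F sin 33.69° = 63.240 + 80.820 = 144.060 N, and kinetic friction down the slope is μN = 0.43 × 144.060 = 61.946 N.
Along the incline: F cos 33.69° − mg sin 33.69° − μN = ma, so 121.237 − 42.157 − 61.946 = 7.6 a, giving a = 2.2545 m/s².

2.25 m/s²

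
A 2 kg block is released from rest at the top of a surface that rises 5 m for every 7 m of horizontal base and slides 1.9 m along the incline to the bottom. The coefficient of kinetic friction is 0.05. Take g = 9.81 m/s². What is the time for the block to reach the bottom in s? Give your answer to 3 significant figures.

The weight component along the incline is mg sin 35.54° = 11.404 N and the normal force is N = mg cos 35.54° = 15.965 N.
Friction up the slope is f = μN = 0.05 × 15.965 = 0.798 N, so the net downslope force is 11.404 − 0.798 = 10.606 N and a = 10.606 / 2 = 5.3030 m/s².
Starting from rest, L = ½at², so t = √(2L/a) = √(2 × 1.9 / 5.3030) = 0.8465 s.

0.847 s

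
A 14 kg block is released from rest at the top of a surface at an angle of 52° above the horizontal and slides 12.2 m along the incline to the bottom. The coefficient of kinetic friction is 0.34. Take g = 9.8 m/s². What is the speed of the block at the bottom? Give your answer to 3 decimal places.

11.763 m/s

The weight component along the incline is mg sin 52° = 108.115 N and the normal force is N = mg cos 52° = 84.469 N.
Friction up the slope is f = μN = 0.34 × 84.469 = 28.719 N, so the net downslope force is 108.115 − 28.719 = 79.396 N and a = 79.396 / 14 = 5.6711 m/s².
Starting from rest over a distance of 12.2 m, v² = 2aL = 2 × 5.6711 × 12.2 = 138.3748, so v = 11.7633 m/s.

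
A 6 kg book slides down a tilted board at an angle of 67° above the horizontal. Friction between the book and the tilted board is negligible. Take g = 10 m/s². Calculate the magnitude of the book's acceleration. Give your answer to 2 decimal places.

9.21 m/s²

Resolving the weight along the incline: the component pulling the book down the slope is mg sin 67° = 6 × 10 × 0.9205 = 55.230 N, and the normal force is N = mg cos 67° = 6 × 10 × 0.3907 = 23.442 N.
With no friction the net force along the incline is 55.230 N, so a = g sin 67° = 55.230 / 6 = 9.2050 m/s².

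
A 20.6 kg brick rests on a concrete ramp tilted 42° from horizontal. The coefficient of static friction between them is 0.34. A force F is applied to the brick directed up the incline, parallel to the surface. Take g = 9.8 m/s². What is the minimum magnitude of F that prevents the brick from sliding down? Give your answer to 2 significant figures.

84 N

The normal force is N = mg cos 42° = 150.026 N. With F at its minimum the brick is on the verge of sliding down, so static friction is at its maximum μ_s N = 0.34 × 150.026 = 51.009 N and acts up the slope.
Equilibrium along the incline: F + μ_s N = mg sin 42°, so F = 135.084 − 51.009 = 84.075 N.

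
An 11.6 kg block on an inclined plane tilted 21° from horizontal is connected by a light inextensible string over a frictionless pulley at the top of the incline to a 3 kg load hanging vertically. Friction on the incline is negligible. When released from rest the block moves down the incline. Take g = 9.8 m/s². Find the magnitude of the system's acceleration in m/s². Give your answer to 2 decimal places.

For the block on the incline: the weight component along the slope is m₁g sin 21° = 11.6 × 9.8 × 0.3584 = 40.743 N and the normal force is N = m₁g cos 21° = 106.129 N.
Newton's second law for the block (down-slope positive): 40.743 − T = 11.6 a. For the hanging load (upward positive): T − 3 × 9.8 = 3 a.
Adding the two equations eliminates T: 11.343 = 14.6 a, so a = 0.7769 m/s².

0.78 m/s²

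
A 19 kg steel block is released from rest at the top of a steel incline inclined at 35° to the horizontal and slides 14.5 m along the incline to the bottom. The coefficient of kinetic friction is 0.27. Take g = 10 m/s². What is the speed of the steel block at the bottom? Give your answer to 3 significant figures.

The weight component along the incline is mg sin 35° = 108.980 N and the normal force is N = mg cos 35° = 155.639 N.
Friction up the slope is f = μN = 0.27 × 155.639 = 42.023 N, so the net downslope force is 108.980 − 42.023 = 66.957 N and a = 66.957 / 19 = 3.5241 m/s².
Starting from rest over a distance of 14.5 m, v² = 2aL = 2 × 3.5241 × 14.5 = 102.1989, so v = 10.1093 m/s.

10.1 m/s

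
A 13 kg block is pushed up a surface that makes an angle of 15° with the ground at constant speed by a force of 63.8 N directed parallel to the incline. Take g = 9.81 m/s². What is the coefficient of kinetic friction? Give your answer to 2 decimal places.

At constant speed ΣF = 0 along the incline. The applied 63.8 N acts up the slope; the weight component mg sin 15° = 33.007 N and kinetic friction μN both act down the slope.
So 63.8 = 33.007 + μ × 123.185, giving μ = (63.8 − 33.007) / 123.185 = 0.2500.

0.25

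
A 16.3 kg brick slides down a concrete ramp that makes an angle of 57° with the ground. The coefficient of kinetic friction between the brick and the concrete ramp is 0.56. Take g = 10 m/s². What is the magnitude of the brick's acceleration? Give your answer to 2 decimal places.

Resolving the weight along the incline: the component pulling the brick down the slope is mg sin 57° = 16.3 × 10 × 0.8387 = 136.708 N, and the normal force is N = mg cos 57° = 16.3 × 10 × 0.5446 = 88.770 N.
Kinetic friction acts up the slope with magnitude f = μN = 0.56 × 88.770 = 49.711 N.
Net force along the incline is 136.708 − 49.711 = 86.997 N, so a = 86.997 / 16.3 = 5.3372 m/s².

5.34 m/s²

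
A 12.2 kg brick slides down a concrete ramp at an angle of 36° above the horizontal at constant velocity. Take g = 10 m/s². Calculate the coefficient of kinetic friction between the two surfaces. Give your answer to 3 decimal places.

0.727

At constant velocity the net force along the incline is zero: mg sin 36° = μ mg cos 36°.
So μ = tan 36° = 0.5878 / 0.8090 = 0.7266.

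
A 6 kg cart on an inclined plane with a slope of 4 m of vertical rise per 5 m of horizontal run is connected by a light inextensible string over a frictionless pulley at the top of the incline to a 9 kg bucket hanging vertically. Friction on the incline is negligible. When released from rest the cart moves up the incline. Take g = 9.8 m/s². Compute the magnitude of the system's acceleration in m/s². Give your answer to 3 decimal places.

For the cart on the incline: the weight component along the slope is m₁g sin 38.66° = 6 × 9.8 × 0.6247 = 36.732 N and the normal force is N = m₁g cos 38.66° = 45.915 N.
Newton's second law for the cart (up-slope positive): T − 36.732 = 6 a. For the hanging bucket (downward positive): 9 × 9.8 − T = 9 a.
Adding the two equations eliminates T: 51.468 = 15 a, so a = 3.4312 m/s².

3.431 m/s²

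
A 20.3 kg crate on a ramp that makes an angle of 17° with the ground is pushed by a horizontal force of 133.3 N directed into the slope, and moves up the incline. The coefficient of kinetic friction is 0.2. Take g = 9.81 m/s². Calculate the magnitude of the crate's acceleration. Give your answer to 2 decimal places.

1.15 m/s²

The horizontal push has components F cos 17° = 133.3 × 0.9563 = 127.475 N up the incline and F sin 17° = 133.3 × 0.2924 = 38.977 N pressing into the surface.
The normal force is therefore N = mg cos 17° + F sin 17° = 190.440 + 38.977 = 229.417 N, and kinetic friction down the slope is μN = 0.2 × 229.417 = 45.883 N.
Along the incline: F cos 17° − mg sin 17° − μN = ma, so 127.475 − 58.229 − 45.883 = 20.3 a, giving a = 1.1509 m/s².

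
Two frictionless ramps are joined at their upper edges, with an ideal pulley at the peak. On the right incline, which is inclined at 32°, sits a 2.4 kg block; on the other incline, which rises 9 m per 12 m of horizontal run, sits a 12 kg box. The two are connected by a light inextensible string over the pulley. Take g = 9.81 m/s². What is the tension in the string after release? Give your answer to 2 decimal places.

Resolve each weight along its own incline: the 2.4 kg mass has component 2.4 × 9.81 × sin 32° = 12.476 N down its slope, and the 12 kg mass has 12 × 9.81 × sin 36.87° = 70.632 N down its slope.
The 12 kg side's 70.632 N exceeds the other side's 12.476 N, so that mass slides down and the 2.4 kg mass slides up. Taking that direction as positive, Newton's second law for the whole system gives 70.632 − 12.476 = (2.4 + 12) a, so a = 58.156 / 14.4 = 4.0386 m/s².
For the 2.4 kg mass (up-slope positive): T − 12.476 = 2.4 × 4.0386, so T = 22.169 N.

22.17 N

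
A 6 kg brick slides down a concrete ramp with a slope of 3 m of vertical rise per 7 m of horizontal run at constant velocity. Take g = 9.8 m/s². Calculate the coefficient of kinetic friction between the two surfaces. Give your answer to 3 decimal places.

0.429

At constant velocity the net force along the incline is zero: mg sin 23.20° = μ mg cos 23.20°.
So μ = tan 23.20° = 0.3939 / 0.9191 = 0.4286.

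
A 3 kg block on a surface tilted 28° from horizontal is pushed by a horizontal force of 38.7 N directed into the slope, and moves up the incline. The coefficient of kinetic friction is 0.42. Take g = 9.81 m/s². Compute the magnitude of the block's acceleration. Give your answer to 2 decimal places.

The horizontal push has components F cos 28° = 38.7 × 0.8829 = 34.168 N up the incline and F sin 28° = 38.7 × 0.4695 = 18.170 N pressing into the surface.
The normal force is therefore N = mg cos 28° + F sin 28° = 25.984 + 18.170 = 44.154 N, and kinetic friction down the slope is μN = 0.42 × 44.154 = 18.545 N.
Along the incline: F cos 28° − mg sin 28° − μN = ma, so 34.168 − 13.817 − 18.545 = 3 a, giving a = 0.6020 m/s².

0.60 m/s²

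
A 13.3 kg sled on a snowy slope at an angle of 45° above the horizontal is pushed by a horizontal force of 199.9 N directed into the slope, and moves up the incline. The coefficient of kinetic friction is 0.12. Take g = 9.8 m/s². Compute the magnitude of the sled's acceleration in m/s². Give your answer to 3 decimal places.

1.591 m/s²

The horizontal push has components F cos 45° = 199.9 × 0.7071 = 141.349 N up the incline and F sin 45° = 199.9 × 0.7071 = 141.349 N pressing into the surface.
The normal force is therefore N = mg cos 45° + F sin 45° = 92.163 + 141.349 = 233.512 N, and kinetic friction down the slope is μN = 0.12 × 233.512 = 28.021 N.
Along the incline: F cos 45° − mg sin 45° − μN = ma, so 141.349 − 92.163 − 28.021 = 13.3 a, giving a = 1.5914 m/s².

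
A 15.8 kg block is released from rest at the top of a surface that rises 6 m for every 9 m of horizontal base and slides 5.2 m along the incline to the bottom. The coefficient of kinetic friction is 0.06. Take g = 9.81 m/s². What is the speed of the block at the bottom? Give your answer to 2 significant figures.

7.2 m/s

The weight component along the incline is mg sin 33.69° = 85.977 N and the normal force is N = mg cos 33.69° = 128.966 N.
Friction up the slope is f = μN = 0.06 × 128.966 = 7.738 N, so the net downslope force is 85.977 − 7.738 = 78.239 N and a = 78.239 / 15.8 = 4.9518 m/s².
Starting from rest over a distance of 5.2 m, v² = 2aL = 2 × 4.9518 × 5.2 = 51.4987, so v = 7.1763 m/s.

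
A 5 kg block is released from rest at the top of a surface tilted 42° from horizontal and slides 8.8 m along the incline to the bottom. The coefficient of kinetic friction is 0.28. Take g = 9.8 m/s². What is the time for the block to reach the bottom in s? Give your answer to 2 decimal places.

1.97 s

The weight component along the incline is mg sin 42° = 32.787 N and the normal force is N = mg cos 42° = 36.414 N.
Friction up the slope is f = μN = 0.28 × 36.414 = 10.196 N, so the net downslope force is 32.787 − 10.196 = 22.591 N and a = 22.591 / 5 = 4.5182 m/s².
Starting from rest, L = ½at², so t = √(2L/a) = √(2 × 8.8 / 4.5182) = 1.9737 s.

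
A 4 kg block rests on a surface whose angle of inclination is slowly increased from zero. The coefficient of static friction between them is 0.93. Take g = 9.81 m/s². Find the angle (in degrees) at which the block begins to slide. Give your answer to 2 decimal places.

At the threshold of sliding, static friction is at its maximum μ_s N and exactly balances the weight component along the incline: mg sin θ = μ_s mg cos θ.
Hence tan θ = μ_s = 0.93, so θ = arctan(0.93) = 42.9228°.

42.92°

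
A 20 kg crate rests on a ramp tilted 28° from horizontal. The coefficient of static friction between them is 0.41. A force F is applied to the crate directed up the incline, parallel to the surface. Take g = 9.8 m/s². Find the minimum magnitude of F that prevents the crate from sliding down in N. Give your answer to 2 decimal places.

The normal force is N = mg cos 28° = 173.058 N. With F at its minimum the crate is on the verge of sliding down, so static friction is at its maximum μ_s N = 0.41 × 173.058 = 70.954 N and acts up the slope.
Equilibrium along the incline: F + μ_s N = mg sin 28°, so F = 92.016 − 70.954 = 21.062 N.

21.06 N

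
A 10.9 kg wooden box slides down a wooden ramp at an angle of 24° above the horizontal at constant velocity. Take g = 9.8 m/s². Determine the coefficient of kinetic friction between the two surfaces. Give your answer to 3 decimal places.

0.445

At constant velocity the net force along the incline is zero: mg sin 24° = μ mg cos 24°.
So μ = tan 24° = 0.4067 / 0.9135 = 0.4452.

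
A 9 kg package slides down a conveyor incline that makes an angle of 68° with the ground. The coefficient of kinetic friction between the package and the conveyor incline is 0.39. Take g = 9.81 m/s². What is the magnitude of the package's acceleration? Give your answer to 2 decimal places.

7.66 m/s²

Resolving the weight along the incline: the component pulling the package down the slope is mg sin 68° = 9 × 9.81 × 0.9272 = 81.862 N, and the normal force is N = mg cos 68° = 9 × 9.81 × 0.3746 = 33.073 N.
Kinetic friction acts up the slope with magnitude f = μN = 0.39 × 33.073 = 12.898 N.
Net force along the incline is 81.862 − 12.898 = 68.964 N, so a = 68.964 / 9 = 7.6627 m/s².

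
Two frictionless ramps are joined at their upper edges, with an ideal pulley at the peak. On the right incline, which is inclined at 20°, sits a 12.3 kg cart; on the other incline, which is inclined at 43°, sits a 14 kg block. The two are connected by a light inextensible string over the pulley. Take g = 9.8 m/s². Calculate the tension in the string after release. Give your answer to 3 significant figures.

65.7 N

Resolve each weight along its own incline: the 12.3 kg mass has component 12.3 × 9.8 × sin 20° = 41.227 N down its slope, and the 14 kg mass has 14 × 9.8 × sin 43° = 93.570 N down its slope.
The 14 kg side's 93.570 N exceeds the other side's 41.227 N, so that mass slides down and the 12.3 kg mass slides up. Taking that direction as positive, Newton's second law for the whole system gives 93.570 − 41.227 = (12.3 + 14) a, so a = 52.343 / 26.3 = 1.9902 m/s².
For the 12.3 kg mass (up-slope positive): T − 41.227 = 12.3 × 1.9902, so T = 65.706 N.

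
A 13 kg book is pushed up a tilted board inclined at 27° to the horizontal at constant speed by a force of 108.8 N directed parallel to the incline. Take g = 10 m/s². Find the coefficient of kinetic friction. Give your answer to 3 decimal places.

0.430

At constant speed ΣF = 0 along the incline. The applied 108.8 N acts up the slope; the weight component mg sin 27° = 59.019 N and kinetic friction μN both act down the slope.
So 108.8 = 59.019 + μ × 115.831, giving μ = (108.8 − 59.019) / 115.831 = 0.4298.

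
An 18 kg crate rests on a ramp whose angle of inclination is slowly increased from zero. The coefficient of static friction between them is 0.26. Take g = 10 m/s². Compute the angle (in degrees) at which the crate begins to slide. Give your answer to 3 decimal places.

At the threshold of sliding, static friction is at its maximum μ_s N and exactly balances the weight component along the incline: mg sin θ = μ_s mg cos θ.
Hence tan θ = μ_s = 0.26, so θ = arctan(0.26) = 14.5742°.

14.574°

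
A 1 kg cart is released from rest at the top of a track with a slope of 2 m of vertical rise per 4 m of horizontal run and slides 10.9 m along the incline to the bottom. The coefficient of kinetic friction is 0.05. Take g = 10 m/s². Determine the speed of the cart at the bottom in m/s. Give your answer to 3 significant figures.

9.37 m/s

The weight component along the incline is mg sin 26.57° = 4.472 N and the normal force is N = mg cos 26.57° = 8.944 N.
Friction up the slope is f = μN = 0.05 × 8.944 = 0.447 N, so the net downslope force is 4.472 − 0.447 = 4.025 N and a = 4.025 / 1 = 4.0250 m/s².
Starting from rest over a distance of 10.9 m, v² = 2aL = 2 × 4.0250 × 10.9 = 87.7450, so v = 9.3672 m/s.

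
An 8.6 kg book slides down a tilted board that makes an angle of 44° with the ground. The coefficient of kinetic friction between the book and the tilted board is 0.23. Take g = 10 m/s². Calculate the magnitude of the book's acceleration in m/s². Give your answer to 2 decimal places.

Resolving the weight along the incline: the component pulling the book down the slope is mg sin 44° = 8.6 × 10 × 0.6947 = 59.744 N, and the normal force is N = mg cos 44° = 8.6 × 10 × 0.7193 = 61.860 N.
Kinetic friction acts up the slope with magnitude f = μN = 0.23 × 61.860 = 14.228 N.
Net force along the incline is 59.744 − 14.228 = 45.516 N, so a = 45.516 / 8.6 = 5.2926 m/s².

5.29 m/s²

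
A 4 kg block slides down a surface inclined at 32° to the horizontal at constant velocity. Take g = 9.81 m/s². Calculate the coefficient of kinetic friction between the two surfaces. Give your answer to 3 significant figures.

0.625

At constant velocity the net force along the incline is zero: mg sin 32° = μ mg cos 32°.
So μ = tan 32° = 0.5299 / 0.8480 = 0.6249.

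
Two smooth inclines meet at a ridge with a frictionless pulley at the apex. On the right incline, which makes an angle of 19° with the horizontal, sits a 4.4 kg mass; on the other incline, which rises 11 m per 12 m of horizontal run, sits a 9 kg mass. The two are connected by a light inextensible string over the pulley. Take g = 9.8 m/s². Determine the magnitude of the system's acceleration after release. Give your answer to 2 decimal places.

3.40 m/s²

Resolve each weight along its own incline: the 4.4 kg mass has component 4.4 × 9.8 × sin 19° = 14.038 N down its slope, and the 9 kg mass has 9 × 9.8 × sin 42.51° = 59.599 N down its slope.
The 9 kg side's 59.599 N exceeds the other side's 14.038 N, so that mass slides down and the 4.4 kg mass slides up. Taking that direction as positive, Newton's second law for the whole system gives 59.599 − 14.038 = (4.4 + 9) a, so a = 45.561 / 13.4 = 3.4001 m/s².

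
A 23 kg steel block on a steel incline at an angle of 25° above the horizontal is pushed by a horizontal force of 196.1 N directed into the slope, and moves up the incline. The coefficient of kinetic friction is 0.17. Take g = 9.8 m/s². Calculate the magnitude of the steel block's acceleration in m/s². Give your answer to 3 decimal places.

1.463 m/s²

The horizontal push has components F cos 25° = 196.1 × 0.9063 = 177.725 N up the incline and F sin 25° = 196.1 × 0.4226 = 82.872 N pressing into the surface.
The normal force is therefore N = mg cos 25° + F sin 25° = 204.280 + 82.872 = 287.152 N, and kinetic friction down the slope is μN = 0.17 × 287.152 = 48.816 N.
Along the incline: F cos 25° − mg sin 25° − μN = ma, so 177.725 − 95.254 − 48.816 = 23 a, giving a = 1.4633 m/s².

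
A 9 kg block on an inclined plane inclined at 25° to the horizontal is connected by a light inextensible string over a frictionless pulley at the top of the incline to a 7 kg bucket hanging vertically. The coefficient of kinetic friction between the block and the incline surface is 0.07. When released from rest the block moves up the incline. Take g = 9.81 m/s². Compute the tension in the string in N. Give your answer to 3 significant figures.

For the block on the incline: the weight component along the slope is m₁g sin 25° = 9 × 9.81 × 0.4226 = 37.311 N and the normal force is N = m₁g cos 25° = 80.018 N.
Kinetic friction opposes the block's motion up the incline: f = μN = 0.07 × 80.018 = 5.601 N acting down the slope.
Newton's second law for the block (up-slope positive): T − 37.311 − 5.601 = 9 a. For the hanging bucket (downward positive): 7 × 9.81 − T = 7 a.
Adding the two equations eliminates T: 25.758 = 16 a, so a = 1.6099 m/s².
Then from the hanging bucket's equation, T = 7 × (9.81 − 1.6099) = 57.401 N.

57.4 N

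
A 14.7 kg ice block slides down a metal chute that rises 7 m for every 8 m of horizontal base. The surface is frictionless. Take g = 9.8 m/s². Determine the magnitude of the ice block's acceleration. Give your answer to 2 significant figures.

Resolving the weight along the incline: the component pulling the ice block down the slope is mg sin 41.19° = 14.7 × 9.8 × 0.6585 = 94.864 N, and the normal force is N = mg cos 41.19° = 14.7 × 9.8 × 0.7526 = 108.420 N.
With no friction the net force along the incline is 94.864 N, so a = g sin 41.19° = 94.864 / 14.7 = 6.4533 m/s².

6.5 m/s²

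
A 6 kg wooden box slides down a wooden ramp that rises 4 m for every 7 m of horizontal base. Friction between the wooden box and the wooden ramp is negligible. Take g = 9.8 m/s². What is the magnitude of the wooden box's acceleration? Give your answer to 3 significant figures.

Resolving the weight along the incline: the component pulling the wooden box down the slope is mg sin 29.74° = 6 × 9.8 × 0.4961 = 29.171 N, and the normal force is N = mg cos 29.74° = 6 × 9.8 × 0.8682 = 51.050 N.
With no friction the net force along the incline is 29.171 N, so a = g sin 29.74° = 29.171 / 6 = 4.8618 m/s².

4.86 m/s²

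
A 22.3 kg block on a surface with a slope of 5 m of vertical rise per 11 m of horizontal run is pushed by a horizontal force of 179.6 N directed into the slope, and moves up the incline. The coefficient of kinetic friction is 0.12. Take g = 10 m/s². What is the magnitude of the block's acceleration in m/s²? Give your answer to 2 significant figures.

1.7 m/s²

The horizontal push has components F cos 24.44° = 179.6 × 0.9104 = 163.508 N up the incline and F sin 24.44° = 179.6 × 0.4138 = 74.318 N pressing into the surface.
The normal force is therefore N = mg cos 24.44° + F sin 24.44° = 203.019 + 74.318 = 277.337 N, and kinetic friction down the slope is μN = 0.12 × 277.337 = 33.280 N.
Along the incline: F cos 24.44° − mg sin 24.44° − μN = ma, so 163.508 − 92.277 − 33.280 = 22.3 a, giving a = 1.7018 m/s².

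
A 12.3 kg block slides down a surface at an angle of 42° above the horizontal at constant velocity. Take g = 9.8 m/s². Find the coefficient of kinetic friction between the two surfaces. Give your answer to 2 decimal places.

At constant velocity the net force along the incline is zero: mg sin 42° = μ mg cos 42°.
So μ = tan 42° = 0.6691 / 0.7431 = 0.9004.

0.90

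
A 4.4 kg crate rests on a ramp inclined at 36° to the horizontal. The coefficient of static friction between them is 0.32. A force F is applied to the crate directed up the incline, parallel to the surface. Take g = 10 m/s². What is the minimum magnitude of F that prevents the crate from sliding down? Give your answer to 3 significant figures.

The normal force is N = mg cos 36° = 35.597 N. With F at its minimum the crate is on the verge of sliding down, so static friction is at its maximum μ_s N = 0.32 × 35.597 = 11.391 N and acts up the slope.
Equilibrium along the incline: F + μ_s N = mg sin 36°, so F = 25.863 − 11.391 = 14.472 N.

14.5 N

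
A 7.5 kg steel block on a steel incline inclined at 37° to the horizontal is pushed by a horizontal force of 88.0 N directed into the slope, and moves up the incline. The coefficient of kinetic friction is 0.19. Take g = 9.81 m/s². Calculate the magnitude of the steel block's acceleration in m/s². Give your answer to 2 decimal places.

0.64 m/s²

The horizontal push has components F cos 37° = 88.0 × 0.7986 = 70.277 N up the incline and F sin 37° = 88.0 × 0.6018 = 52.958 N pressing into the surface.
The normal force is therefore N = mg cos 37° + F sin 37° = 58.757 + 52.958 = 111.715 N, and kinetic friction down the slope is μN = 0.19 × 111.715 = 21.226 N.
Along the incline: F cos 37° − mg sin 37° − μN = ma, so 70.277 − 44.277 − 21.226 = 7.5 a, giving a = 0.6365 m/s².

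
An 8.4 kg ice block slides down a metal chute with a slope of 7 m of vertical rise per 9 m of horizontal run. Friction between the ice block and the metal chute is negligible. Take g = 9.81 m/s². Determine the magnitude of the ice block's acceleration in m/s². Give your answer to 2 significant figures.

6.0 m/s²

Resolving the weight along the incline: the component pulling the ice block down the slope is mg sin 37.87° = 8.4 × 9.81 × 0.6139 = 50.588 N, and the normal force is N = mg cos 37.87° = 8.4 × 9.81 × 0.7894 = 65.050 N.
With no friction the net force along the incline is 50.588 N, so a = g sin 37.87° = 50.588 / 8.4 = 6.0224 m/s².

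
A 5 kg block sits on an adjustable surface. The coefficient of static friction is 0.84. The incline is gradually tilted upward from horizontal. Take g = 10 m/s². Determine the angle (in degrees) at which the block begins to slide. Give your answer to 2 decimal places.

At the threshold of sliding, static friction is at its maximum μ_s N and exactly balances the weight component along the incline: mg sin θ = μ_s mg cos θ.
Hence tan θ = μ_s = 0.84, so θ = arctan(0.84) = 40.0303°.

40.03°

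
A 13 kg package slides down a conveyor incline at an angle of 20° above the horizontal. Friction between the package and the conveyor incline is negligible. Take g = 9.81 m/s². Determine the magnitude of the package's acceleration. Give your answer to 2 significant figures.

3.4 m/s²

Resolving the weight along the incline: the component pulling the package down the slope is mg sin 20° = 13 × 9.81 × 0.3420 = 43.615 N, and the normal force is N = mg cos 20° = 13 × 9.81 × 0.9397 = 119.840 N.
With no friction the net force along the incline is 43.615 N, so a = g sin 20° = 43.615 / 13 = 3.3550 m/s².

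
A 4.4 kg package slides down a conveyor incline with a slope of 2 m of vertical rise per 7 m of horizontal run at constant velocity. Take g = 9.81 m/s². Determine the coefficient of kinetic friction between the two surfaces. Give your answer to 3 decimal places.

0.286

At constant velocity the net force along the incline is zero: mg sin 15.95° = μ mg cos 15.95°.
So μ = tan 15.95° = 0.2747 / 0.9615 = 0.2857.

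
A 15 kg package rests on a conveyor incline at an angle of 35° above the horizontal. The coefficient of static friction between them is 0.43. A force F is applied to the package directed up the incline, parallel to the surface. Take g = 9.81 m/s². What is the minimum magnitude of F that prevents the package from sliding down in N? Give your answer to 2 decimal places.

The normal force is N = mg cos 35° = 120.538 N. With F at its minimum the package is on the verge of sliding down, so static friction is at its maximum μ_s N = 0.43 × 120.538 = 51.831 N and acts up the slope.
Equilibrium along the incline: F + μ_s N = mg sin 35°, so F = 84.402 − 51.831 = 32.571 N.

32.57 N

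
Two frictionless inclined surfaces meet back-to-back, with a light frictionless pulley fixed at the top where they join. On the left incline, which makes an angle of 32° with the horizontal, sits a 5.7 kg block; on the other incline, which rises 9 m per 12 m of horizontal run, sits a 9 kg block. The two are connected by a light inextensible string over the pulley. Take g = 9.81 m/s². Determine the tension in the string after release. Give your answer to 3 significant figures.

Resolve each weight along its own incline: the 5.7 kg mass has component 5.7 × 9.81 × sin 32° = 29.631 N down its slope, and the 9 kg mass has 9 × 9.81 × sin 36.87° = 52.974 N down its slope.
The 9 kg side's 52.974 N exceeds the other side's 29.631 N, so that mass slides down and the 5.7 kg mass slides up. Taking that direction as positive, Newton's second law for the whole system gives 52.974 − 29.631 = (5.7 + 9) a, so a = 23.343 / 14.7 = 1.5880 m/s².
For the 5.7 kg mass (up-slope positive): T − 29.631 = 5.7 × 1.5880, so T = 38.683 N.

38.7 N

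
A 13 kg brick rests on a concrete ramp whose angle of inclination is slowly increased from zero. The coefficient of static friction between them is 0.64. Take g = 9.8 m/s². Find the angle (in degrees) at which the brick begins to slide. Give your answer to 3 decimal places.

At the threshold of sliding, static friction is at its maximum μ_s N and exactly balances the weight component along the incline: mg sin θ = μ_s mg cos θ.
Hence tan θ = μ_s = 0.64, so θ = arctan(0.64) = 32.6192°.

32.619°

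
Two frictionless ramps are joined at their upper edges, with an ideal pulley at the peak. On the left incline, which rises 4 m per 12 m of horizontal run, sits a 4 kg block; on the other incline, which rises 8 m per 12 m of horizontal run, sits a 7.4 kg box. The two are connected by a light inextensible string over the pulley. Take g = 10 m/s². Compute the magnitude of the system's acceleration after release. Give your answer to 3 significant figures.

Resolve each weight along its own incline: the 4 kg mass has component 4 × 10 × sin 18.43° = 12.649 N down its slope, and the 7.4 kg mass has 7.4 × 10 × sin 33.69° = 41.048 N down its slope.
The 7.4 kg side's 41.048 N exceeds the other side's 12.649 N, so that mass slides down and the 4 kg mass slides up. Taking that direction as positive, Newton's second law for the whole system gives 41.048 − 12.649 = (4 + 7.4) a, so a = 28.399 / 11.4 = 2.4911 m/s².

2.49 m/s²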